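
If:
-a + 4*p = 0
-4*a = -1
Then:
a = 1/4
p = 1/16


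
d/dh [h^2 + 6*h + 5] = 2*h + 6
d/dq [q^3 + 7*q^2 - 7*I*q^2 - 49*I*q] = 3*q^2 + 14*q*(1 - I) - 49*I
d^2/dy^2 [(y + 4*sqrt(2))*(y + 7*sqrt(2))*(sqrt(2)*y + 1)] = 6*sqrt(2)*y + 46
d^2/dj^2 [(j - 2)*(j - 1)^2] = 6*j - 8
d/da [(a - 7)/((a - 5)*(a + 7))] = (-a^2 + 14*a - 21)/(a^4 + 4*a^3 - 66*a^2 - 140*a + 1225)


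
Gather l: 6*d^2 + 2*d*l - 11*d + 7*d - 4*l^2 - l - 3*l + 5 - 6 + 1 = 6*d^2 - 4*d - 4*l^2 + l*(2*d - 4)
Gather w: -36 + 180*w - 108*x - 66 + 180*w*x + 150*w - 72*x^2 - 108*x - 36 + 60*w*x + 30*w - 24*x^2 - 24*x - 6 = w*(240*x + 360) - 96*x^2 - 240*x - 144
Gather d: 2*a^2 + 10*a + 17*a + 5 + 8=2*a^2 + 27*a + 13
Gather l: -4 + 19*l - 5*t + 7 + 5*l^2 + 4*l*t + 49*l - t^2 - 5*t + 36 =5*l^2 + l*(4*t + 68) - t^2 - 10*t + 39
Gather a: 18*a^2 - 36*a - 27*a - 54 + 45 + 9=18*a^2 - 63*a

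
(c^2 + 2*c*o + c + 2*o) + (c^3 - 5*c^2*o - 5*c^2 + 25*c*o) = c^3 - 5*c^2*o - 4*c^2 + 27*c*o + c + 2*o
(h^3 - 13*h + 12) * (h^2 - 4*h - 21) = h^5 - 4*h^4 - 34*h^3 + 64*h^2 + 225*h - 252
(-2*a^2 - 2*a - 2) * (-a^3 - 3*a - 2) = 2*a^5 + 2*a^4 + 8*a^3 + 10*a^2 + 10*a + 4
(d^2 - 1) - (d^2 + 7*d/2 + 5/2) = -7*d/2 - 7/2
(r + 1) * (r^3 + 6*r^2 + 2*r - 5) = r^4 + 7*r^3 + 8*r^2 - 3*r - 5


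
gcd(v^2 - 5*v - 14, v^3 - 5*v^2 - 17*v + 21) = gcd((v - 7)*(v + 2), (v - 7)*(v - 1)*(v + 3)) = v - 7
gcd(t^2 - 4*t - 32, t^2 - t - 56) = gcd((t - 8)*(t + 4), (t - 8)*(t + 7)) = t - 8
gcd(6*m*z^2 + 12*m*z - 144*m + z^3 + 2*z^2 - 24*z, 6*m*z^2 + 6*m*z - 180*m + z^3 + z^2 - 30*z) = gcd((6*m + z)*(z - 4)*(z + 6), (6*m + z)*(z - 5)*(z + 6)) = 6*m*z + 36*m + z^2 + 6*z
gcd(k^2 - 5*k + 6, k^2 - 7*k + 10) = k - 2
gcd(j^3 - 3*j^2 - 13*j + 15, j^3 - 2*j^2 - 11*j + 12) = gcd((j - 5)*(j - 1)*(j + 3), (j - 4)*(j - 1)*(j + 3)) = j^2 + 2*j - 3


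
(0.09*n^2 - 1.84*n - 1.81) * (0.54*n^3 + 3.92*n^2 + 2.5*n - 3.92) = 0.0486*n^5 - 0.6408*n^4 - 7.9652*n^3 - 12.048*n^2 + 2.6878*n + 7.0952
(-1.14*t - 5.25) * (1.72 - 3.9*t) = 4.446*t^2 + 18.5142*t - 9.03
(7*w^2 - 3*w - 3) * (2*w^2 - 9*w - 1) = 14*w^4 - 69*w^3 + 14*w^2 + 30*w + 3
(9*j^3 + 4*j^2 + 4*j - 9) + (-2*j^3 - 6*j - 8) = 7*j^3 + 4*j^2 - 2*j - 17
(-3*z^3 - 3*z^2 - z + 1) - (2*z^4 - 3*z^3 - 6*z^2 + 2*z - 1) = -2*z^4 + 3*z^2 - 3*z + 2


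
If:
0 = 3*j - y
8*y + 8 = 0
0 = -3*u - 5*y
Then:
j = -1/3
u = 5/3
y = -1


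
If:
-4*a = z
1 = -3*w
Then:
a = -z/4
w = -1/3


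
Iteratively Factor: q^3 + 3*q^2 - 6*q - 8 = (q + 4)*(q^2 - q - 2) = (q - 2)*(q + 4)*(q + 1)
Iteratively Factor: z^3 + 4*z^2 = (z + 4)*(z^2) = z*(z + 4)*(z)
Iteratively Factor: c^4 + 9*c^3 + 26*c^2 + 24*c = (c + 3)*(c^3 + 6*c^2 + 8*c) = c*(c + 3)*(c^2 + 6*c + 8) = c*(c + 3)*(c + 4)*(c + 2)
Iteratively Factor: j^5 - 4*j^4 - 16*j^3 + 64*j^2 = (j - 4)*(j^4 - 16*j^2) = j*(j - 4)*(j^3 - 16*j) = j*(j - 4)^2*(j^2 + 4*j) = j^2*(j - 4)^2*(j + 4)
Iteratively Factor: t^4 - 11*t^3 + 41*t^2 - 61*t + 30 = (t - 3)*(t^3 - 8*t^2 + 17*t - 10) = (t - 5)*(t - 3)*(t^2 - 3*t + 2) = (t - 5)*(t - 3)*(t - 2)*(t - 1)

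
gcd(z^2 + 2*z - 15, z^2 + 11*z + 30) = z + 5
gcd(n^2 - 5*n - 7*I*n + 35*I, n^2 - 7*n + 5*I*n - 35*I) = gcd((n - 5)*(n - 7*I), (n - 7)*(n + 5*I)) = 1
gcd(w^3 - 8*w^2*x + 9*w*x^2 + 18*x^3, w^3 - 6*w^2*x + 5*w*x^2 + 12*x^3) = -w^2 + 2*w*x + 3*x^2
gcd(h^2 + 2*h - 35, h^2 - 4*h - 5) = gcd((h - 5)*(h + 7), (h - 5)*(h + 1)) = h - 5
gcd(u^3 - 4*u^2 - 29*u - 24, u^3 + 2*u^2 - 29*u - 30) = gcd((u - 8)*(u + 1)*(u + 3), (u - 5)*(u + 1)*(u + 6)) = u + 1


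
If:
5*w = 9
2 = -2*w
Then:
No Solution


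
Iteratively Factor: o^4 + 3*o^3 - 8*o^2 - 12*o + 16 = (o + 2)*(o^3 + o^2 - 10*o + 8) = (o + 2)*(o + 4)*(o^2 - 3*o + 2) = (o - 1)*(o + 2)*(o + 4)*(o - 2)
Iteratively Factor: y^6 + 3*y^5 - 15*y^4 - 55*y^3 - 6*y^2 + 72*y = (y - 1)*(y^5 + 4*y^4 - 11*y^3 - 66*y^2 - 72*y) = y*(y - 1)*(y^4 + 4*y^3 - 11*y^2 - 66*y - 72) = y*(y - 1)*(y + 3)*(y^3 + y^2 - 14*y - 24) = y*(y - 4)*(y - 1)*(y + 3)*(y^2 + 5*y + 6) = y*(y - 4)*(y - 1)*(y + 2)*(y + 3)*(y + 3)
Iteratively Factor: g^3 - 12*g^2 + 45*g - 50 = (g - 5)*(g^2 - 7*g + 10) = (g - 5)^2*(g - 2)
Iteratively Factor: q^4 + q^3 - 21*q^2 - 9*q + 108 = (q - 3)*(q^3 + 4*q^2 - 9*q - 36) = (q - 3)*(q + 3)*(q^2 + q - 12) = (q - 3)*(q + 3)*(q + 4)*(q - 3)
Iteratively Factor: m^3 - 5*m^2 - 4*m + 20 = (m - 2)*(m^2 - 3*m - 10) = (m - 2)*(m + 2)*(m - 5)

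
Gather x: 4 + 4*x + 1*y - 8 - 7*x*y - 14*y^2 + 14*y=x*(4 - 7*y) - 14*y^2 + 15*y - 4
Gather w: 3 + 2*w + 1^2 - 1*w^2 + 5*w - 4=-w^2 + 7*w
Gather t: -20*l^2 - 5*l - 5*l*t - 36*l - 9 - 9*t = -20*l^2 - 41*l + t*(-5*l - 9) - 9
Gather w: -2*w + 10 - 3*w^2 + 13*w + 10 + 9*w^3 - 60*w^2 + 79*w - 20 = 9*w^3 - 63*w^2 + 90*w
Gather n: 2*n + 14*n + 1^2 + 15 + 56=16*n + 72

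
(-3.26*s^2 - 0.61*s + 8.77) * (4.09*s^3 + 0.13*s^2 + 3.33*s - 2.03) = -13.3334*s^5 - 2.9187*s^4 + 24.9342*s^3 + 5.7266*s^2 + 30.4424*s - 17.8031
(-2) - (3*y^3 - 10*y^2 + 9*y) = -3*y^3 + 10*y^2 - 9*y - 2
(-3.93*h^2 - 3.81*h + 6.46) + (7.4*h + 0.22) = -3.93*h^2 + 3.59*h + 6.68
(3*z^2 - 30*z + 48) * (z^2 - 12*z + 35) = 3*z^4 - 66*z^3 + 513*z^2 - 1626*z + 1680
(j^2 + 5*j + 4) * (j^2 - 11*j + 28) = j^4 - 6*j^3 - 23*j^2 + 96*j + 112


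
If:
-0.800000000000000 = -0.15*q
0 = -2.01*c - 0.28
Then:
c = -0.14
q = 5.33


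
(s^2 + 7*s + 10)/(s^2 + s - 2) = (s + 5)/(s - 1)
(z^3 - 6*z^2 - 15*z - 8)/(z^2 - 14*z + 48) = (z^2 + 2*z + 1)/(z - 6)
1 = 1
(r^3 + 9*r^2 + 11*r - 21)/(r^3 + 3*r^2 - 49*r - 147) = (r - 1)/(r - 7)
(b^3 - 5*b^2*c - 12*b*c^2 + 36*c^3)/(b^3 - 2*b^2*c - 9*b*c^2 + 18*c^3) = (b - 6*c)/(b - 3*c)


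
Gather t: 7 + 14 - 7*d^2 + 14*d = -7*d^2 + 14*d + 21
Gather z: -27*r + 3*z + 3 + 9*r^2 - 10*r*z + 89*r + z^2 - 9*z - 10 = 9*r^2 + 62*r + z^2 + z*(-10*r - 6) - 7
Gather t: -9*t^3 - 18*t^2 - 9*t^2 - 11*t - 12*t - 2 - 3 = -9*t^3 - 27*t^2 - 23*t - 5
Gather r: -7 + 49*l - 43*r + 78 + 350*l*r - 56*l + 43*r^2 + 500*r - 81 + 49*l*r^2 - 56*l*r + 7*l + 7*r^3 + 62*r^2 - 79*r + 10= 7*r^3 + r^2*(49*l + 105) + r*(294*l + 378)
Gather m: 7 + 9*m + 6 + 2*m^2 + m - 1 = 2*m^2 + 10*m + 12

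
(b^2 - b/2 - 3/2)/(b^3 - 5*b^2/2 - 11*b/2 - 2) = (2*b - 3)/(2*b^2 - 7*b - 4)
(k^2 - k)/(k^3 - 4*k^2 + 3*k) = 1/(k - 3)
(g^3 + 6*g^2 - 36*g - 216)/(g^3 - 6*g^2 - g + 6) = (g^2 + 12*g + 36)/(g^2 - 1)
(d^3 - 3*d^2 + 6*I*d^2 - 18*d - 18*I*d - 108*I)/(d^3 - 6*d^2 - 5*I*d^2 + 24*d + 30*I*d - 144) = (d^2 + d*(3 + 6*I) + 18*I)/(d^2 - 5*I*d + 24)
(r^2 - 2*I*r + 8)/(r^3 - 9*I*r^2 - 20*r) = (r + 2*I)/(r*(r - 5*I))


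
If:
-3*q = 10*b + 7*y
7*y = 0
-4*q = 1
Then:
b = 3/40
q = -1/4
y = 0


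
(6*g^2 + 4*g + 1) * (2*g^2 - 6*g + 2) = 12*g^4 - 28*g^3 - 10*g^2 + 2*g + 2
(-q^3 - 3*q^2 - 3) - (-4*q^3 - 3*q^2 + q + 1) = 3*q^3 - q - 4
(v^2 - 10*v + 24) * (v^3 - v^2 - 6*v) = v^5 - 11*v^4 + 28*v^3 + 36*v^2 - 144*v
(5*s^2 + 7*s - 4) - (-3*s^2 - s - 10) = 8*s^2 + 8*s + 6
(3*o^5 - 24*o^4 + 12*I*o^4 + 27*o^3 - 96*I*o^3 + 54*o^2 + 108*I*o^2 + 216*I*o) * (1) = 3*o^5 - 24*o^4 + 12*I*o^4 + 27*o^3 - 96*I*o^3 + 54*o^2 + 108*I*o^2 + 216*I*o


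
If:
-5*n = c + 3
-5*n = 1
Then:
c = -2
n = -1/5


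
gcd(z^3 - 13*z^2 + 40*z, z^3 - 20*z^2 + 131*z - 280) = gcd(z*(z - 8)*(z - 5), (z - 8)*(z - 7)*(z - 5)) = z^2 - 13*z + 40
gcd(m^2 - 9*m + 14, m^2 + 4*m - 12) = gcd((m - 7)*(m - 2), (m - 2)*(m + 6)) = m - 2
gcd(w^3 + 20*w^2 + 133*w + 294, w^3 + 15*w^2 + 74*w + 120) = w + 6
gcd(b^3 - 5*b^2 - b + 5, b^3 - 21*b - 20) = b^2 - 4*b - 5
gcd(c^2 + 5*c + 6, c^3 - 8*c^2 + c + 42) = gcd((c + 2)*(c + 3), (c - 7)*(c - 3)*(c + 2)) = c + 2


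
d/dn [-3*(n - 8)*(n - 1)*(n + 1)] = -9*n^2 + 48*n + 3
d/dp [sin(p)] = cos(p)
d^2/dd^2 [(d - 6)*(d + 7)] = 2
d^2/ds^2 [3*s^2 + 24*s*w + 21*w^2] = 6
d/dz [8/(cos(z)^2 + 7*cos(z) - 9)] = 8*(2*cos(z) + 7)*sin(z)/(cos(z)^2 + 7*cos(z) - 9)^2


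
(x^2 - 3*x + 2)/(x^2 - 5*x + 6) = (x - 1)/(x - 3)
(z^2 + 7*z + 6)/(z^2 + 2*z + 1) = (z + 6)/(z + 1)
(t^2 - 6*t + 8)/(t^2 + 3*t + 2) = (t^2 - 6*t + 8)/(t^2 + 3*t + 2)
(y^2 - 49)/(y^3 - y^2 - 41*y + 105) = (y - 7)/(y^2 - 8*y + 15)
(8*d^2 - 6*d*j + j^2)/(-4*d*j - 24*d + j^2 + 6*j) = (-2*d + j)/(j + 6)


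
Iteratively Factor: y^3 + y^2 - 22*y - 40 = (y + 2)*(y^2 - y - 20) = (y + 2)*(y + 4)*(y - 5)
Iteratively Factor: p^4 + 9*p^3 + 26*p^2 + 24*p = (p + 4)*(p^3 + 5*p^2 + 6*p) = (p + 3)*(p + 4)*(p^2 + 2*p) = (p + 2)*(p + 3)*(p + 4)*(p)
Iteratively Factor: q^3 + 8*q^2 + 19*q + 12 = (q + 1)*(q^2 + 7*q + 12) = (q + 1)*(q + 4)*(q + 3)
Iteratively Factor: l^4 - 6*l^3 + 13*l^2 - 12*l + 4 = (l - 2)*(l^3 - 4*l^2 + 5*l - 2) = (l - 2)*(l - 1)*(l^2 - 3*l + 2) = (l - 2)*(l - 1)^2*(l - 2)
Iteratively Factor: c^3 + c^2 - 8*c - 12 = (c - 3)*(c^2 + 4*c + 4) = (c - 3)*(c + 2)*(c + 2)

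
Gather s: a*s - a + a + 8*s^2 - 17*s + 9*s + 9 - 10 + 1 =8*s^2 + s*(a - 8)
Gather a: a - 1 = a - 1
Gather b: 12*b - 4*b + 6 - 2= 8*b + 4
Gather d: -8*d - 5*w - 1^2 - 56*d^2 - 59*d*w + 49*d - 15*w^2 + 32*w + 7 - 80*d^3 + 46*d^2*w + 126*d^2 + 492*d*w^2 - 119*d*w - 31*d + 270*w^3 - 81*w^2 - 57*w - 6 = -80*d^3 + d^2*(46*w + 70) + d*(492*w^2 - 178*w + 10) + 270*w^3 - 96*w^2 - 30*w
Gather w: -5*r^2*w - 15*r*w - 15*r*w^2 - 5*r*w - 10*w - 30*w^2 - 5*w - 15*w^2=w^2*(-15*r - 45) + w*(-5*r^2 - 20*r - 15)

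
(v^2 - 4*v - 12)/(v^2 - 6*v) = (v + 2)/v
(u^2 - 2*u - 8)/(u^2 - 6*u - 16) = (u - 4)/(u - 8)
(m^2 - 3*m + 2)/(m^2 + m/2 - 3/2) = 2*(m - 2)/(2*m + 3)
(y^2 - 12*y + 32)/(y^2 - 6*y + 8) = (y - 8)/(y - 2)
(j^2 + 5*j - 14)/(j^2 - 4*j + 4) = (j + 7)/(j - 2)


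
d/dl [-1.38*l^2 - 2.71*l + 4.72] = -2.76*l - 2.71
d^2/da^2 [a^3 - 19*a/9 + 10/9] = 6*a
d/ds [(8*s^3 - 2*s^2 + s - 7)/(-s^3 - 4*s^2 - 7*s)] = (-34*s^4 - 110*s^3 - 3*s^2 - 56*s - 49)/(s^2*(s^4 + 8*s^3 + 30*s^2 + 56*s + 49))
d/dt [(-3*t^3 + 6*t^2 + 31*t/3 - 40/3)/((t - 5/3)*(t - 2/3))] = 3*(-81*t^4 + 378*t^3 - 927*t^2 + 1080*t - 530)/(81*t^4 - 378*t^3 + 621*t^2 - 420*t + 100)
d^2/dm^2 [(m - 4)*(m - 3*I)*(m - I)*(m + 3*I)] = 12*m^2 + 6*m*(-4 - I) + 18 + 8*I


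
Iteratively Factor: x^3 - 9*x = (x + 3)*(x^2 - 3*x) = (x - 3)*(x + 3)*(x)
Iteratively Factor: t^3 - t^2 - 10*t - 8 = (t + 1)*(t^2 - 2*t - 8) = (t - 4)*(t + 1)*(t + 2)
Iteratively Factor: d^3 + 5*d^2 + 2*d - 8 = (d - 1)*(d^2 + 6*d + 8) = (d - 1)*(d + 2)*(d + 4)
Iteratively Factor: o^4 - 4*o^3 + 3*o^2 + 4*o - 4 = (o + 1)*(o^3 - 5*o^2 + 8*o - 4) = (o - 2)*(o + 1)*(o^2 - 3*o + 2) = (o - 2)^2*(o + 1)*(o - 1)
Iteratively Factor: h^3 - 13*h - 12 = (h - 4)*(h^2 + 4*h + 3) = (h - 4)*(h + 3)*(h + 1)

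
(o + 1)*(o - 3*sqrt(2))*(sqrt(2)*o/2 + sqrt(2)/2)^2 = o^4/2 - 3*sqrt(2)*o^3/2 + 3*o^3/2 - 9*sqrt(2)*o^2/2 + 3*o^2/2 - 9*sqrt(2)*o/2 + o/2 - 3*sqrt(2)/2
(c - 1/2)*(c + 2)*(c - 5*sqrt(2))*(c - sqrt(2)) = c^4 - 6*sqrt(2)*c^3 + 3*c^3/2 - 9*sqrt(2)*c^2 + 9*c^2 + 6*sqrt(2)*c + 15*c - 10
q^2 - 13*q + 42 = (q - 7)*(q - 6)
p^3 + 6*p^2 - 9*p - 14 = (p - 2)*(p + 1)*(p + 7)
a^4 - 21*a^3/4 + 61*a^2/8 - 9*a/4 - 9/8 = (a - 3)*(a - 3/2)*(a - 1)*(a + 1/4)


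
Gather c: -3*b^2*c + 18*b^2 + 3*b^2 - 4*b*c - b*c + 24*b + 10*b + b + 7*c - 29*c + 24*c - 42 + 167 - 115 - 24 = 21*b^2 + 35*b + c*(-3*b^2 - 5*b + 2) - 14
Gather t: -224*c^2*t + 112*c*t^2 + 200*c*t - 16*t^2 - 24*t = t^2*(112*c - 16) + t*(-224*c^2 + 200*c - 24)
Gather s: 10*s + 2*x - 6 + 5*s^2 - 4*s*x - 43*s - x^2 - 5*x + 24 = 5*s^2 + s*(-4*x - 33) - x^2 - 3*x + 18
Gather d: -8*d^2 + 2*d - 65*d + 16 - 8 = -8*d^2 - 63*d + 8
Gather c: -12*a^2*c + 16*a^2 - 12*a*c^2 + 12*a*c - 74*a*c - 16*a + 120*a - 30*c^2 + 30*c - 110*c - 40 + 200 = 16*a^2 + 104*a + c^2*(-12*a - 30) + c*(-12*a^2 - 62*a - 80) + 160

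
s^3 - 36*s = s*(s - 6)*(s + 6)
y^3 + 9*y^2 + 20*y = y*(y + 4)*(y + 5)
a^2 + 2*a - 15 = (a - 3)*(a + 5)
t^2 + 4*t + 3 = (t + 1)*(t + 3)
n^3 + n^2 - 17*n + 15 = (n - 3)*(n - 1)*(n + 5)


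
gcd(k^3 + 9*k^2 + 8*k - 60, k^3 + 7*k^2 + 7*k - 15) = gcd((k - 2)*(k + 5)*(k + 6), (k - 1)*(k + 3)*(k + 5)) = k + 5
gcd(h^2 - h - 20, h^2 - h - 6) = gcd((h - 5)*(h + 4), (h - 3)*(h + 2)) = 1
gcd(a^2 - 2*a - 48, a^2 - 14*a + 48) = a - 8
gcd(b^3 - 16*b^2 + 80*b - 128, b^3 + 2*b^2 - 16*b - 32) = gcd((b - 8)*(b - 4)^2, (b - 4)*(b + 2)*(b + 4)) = b - 4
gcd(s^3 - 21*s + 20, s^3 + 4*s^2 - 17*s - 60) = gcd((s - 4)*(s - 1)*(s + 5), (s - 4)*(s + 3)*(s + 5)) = s^2 + s - 20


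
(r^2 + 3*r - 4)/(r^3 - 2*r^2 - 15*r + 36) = (r - 1)/(r^2 - 6*r + 9)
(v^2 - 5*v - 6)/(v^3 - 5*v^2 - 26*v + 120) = (v + 1)/(v^2 + v - 20)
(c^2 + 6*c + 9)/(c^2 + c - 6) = (c + 3)/(c - 2)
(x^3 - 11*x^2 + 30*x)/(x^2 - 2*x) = (x^2 - 11*x + 30)/(x - 2)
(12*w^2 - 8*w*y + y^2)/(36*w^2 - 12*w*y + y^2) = (-2*w + y)/(-6*w + y)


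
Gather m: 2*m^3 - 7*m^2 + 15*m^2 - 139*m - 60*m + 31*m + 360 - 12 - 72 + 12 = 2*m^3 + 8*m^2 - 168*m + 288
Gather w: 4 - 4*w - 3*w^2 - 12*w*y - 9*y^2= -3*w^2 + w*(-12*y - 4) - 9*y^2 + 4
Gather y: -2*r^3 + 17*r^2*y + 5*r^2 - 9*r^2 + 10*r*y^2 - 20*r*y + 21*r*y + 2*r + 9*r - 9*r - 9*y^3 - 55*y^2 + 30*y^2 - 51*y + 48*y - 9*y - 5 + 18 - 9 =-2*r^3 - 4*r^2 + 2*r - 9*y^3 + y^2*(10*r - 25) + y*(17*r^2 + r - 12) + 4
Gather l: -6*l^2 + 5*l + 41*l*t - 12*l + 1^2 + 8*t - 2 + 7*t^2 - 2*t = -6*l^2 + l*(41*t - 7) + 7*t^2 + 6*t - 1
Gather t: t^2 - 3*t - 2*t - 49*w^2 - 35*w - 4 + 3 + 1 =t^2 - 5*t - 49*w^2 - 35*w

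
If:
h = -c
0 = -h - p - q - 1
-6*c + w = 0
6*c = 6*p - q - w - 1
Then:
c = w/6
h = -w/6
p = 13*w/42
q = -w/7 - 1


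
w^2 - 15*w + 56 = (w - 8)*(w - 7)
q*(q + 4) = q^2 + 4*q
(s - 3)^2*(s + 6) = s^3 - 27*s + 54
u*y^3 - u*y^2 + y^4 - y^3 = y^2*(u + y)*(y - 1)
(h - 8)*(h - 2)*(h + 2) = h^3 - 8*h^2 - 4*h + 32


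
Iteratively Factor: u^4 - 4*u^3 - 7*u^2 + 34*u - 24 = (u + 3)*(u^3 - 7*u^2 + 14*u - 8) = (u - 2)*(u + 3)*(u^2 - 5*u + 4) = (u - 2)*(u - 1)*(u + 3)*(u - 4)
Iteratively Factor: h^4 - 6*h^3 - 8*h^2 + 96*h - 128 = (h - 4)*(h^3 - 2*h^2 - 16*h + 32) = (h - 4)*(h + 4)*(h^2 - 6*h + 8) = (h - 4)^2*(h + 4)*(h - 2)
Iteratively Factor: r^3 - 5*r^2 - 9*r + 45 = (r + 3)*(r^2 - 8*r + 15) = (r - 5)*(r + 3)*(r - 3)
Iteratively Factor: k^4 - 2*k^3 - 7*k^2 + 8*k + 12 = (k + 1)*(k^3 - 3*k^2 - 4*k + 12) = (k - 2)*(k + 1)*(k^2 - k - 6) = (k - 3)*(k - 2)*(k + 1)*(k + 2)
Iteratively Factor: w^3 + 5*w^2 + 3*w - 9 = (w + 3)*(w^2 + 2*w - 3) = (w + 3)^2*(w - 1)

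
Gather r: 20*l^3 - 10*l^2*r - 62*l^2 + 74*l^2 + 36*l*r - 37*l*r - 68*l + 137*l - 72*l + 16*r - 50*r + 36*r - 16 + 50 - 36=20*l^3 + 12*l^2 - 3*l + r*(-10*l^2 - l + 2) - 2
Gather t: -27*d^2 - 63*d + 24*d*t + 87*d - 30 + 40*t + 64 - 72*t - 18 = -27*d^2 + 24*d + t*(24*d - 32) + 16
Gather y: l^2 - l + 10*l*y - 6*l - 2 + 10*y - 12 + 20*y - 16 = l^2 - 7*l + y*(10*l + 30) - 30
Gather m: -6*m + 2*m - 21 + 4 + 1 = -4*m - 16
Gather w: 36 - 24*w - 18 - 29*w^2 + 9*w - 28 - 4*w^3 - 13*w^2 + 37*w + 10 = -4*w^3 - 42*w^2 + 22*w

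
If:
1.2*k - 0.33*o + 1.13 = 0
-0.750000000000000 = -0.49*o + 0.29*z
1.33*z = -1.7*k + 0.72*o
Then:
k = -0.25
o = 2.53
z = 1.68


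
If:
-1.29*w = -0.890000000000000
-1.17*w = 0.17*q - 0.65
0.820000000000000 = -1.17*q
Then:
No Solution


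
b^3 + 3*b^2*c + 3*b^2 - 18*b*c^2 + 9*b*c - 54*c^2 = (b + 3)*(b - 3*c)*(b + 6*c)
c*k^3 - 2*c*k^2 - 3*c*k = k*(k - 3)*(c*k + c)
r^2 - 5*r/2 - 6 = (r - 4)*(r + 3/2)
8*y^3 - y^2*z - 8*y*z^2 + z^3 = (-8*y + z)*(-y + z)*(y + z)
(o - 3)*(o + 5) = o^2 + 2*o - 15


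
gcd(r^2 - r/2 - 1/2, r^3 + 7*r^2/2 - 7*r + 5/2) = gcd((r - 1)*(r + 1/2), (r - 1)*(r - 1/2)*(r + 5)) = r - 1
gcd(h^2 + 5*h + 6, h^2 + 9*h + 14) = h + 2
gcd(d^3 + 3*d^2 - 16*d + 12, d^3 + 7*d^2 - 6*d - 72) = d + 6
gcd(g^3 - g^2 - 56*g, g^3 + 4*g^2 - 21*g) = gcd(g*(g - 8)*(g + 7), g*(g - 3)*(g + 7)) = g^2 + 7*g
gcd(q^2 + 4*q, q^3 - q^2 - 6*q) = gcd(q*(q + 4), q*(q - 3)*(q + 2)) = q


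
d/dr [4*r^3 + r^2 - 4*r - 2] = 12*r^2 + 2*r - 4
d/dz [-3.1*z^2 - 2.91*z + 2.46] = -6.2*z - 2.91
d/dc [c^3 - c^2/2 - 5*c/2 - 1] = 3*c^2 - c - 5/2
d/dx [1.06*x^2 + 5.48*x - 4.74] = 2.12*x + 5.48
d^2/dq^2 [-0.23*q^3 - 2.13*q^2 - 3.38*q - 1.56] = -1.38*q - 4.26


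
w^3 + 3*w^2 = w^2*(w + 3)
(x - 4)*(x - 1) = x^2 - 5*x + 4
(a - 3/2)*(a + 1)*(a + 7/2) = a^3 + 3*a^2 - 13*a/4 - 21/4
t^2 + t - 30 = (t - 5)*(t + 6)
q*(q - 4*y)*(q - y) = q^3 - 5*q^2*y + 4*q*y^2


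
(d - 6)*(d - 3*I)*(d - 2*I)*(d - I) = d^4 - 6*d^3 - 6*I*d^3 - 11*d^2 + 36*I*d^2 + 66*d + 6*I*d - 36*I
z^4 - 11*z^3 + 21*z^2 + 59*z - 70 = (z - 7)*(z - 5)*(z - 1)*(z + 2)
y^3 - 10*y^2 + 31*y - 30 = (y - 5)*(y - 3)*(y - 2)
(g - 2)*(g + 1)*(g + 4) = g^3 + 3*g^2 - 6*g - 8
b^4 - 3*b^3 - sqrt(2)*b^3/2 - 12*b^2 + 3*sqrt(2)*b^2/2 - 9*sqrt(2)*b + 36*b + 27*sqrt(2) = (b - 3)*(b - 3*sqrt(2))*(b + sqrt(2))*(b + 3*sqrt(2)/2)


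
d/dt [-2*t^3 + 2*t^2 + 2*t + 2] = -6*t^2 + 4*t + 2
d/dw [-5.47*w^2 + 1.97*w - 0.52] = 1.97 - 10.94*w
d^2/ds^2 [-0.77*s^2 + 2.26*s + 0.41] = -1.54000000000000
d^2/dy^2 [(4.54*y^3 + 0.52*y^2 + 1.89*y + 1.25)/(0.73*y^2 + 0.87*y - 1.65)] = (-3.5527136788005e-15*y^4 + 19.16337*y^3 - 31.34823*y^2 + 92.58318*y + 13.16109)/(0.389017*y^6 + 1.390869*y^5 - 0.980243999999999*y^4 - 5.628987*y^3 + 2.21562*y^2 + 7.105725*y - 4.492125)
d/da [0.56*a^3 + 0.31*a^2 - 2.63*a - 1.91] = 1.68*a^2 + 0.62*a - 2.63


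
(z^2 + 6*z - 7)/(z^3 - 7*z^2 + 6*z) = (z + 7)/(z*(z - 6))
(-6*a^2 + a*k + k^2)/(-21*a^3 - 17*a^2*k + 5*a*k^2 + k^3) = (6*a^2 - a*k - k^2)/(21*a^3 + 17*a^2*k - 5*a*k^2 - k^3)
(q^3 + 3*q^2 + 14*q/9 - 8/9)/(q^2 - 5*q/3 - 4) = (3*q^2 + 5*q - 2)/(3*(q - 3))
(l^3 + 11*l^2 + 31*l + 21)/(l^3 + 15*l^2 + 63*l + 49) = (l + 3)/(l + 7)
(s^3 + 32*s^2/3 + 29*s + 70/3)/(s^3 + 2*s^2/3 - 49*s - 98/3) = (3*s^2 + 11*s + 10)/(3*s^2 - 19*s - 14)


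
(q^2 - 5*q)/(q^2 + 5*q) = (q - 5)/(q + 5)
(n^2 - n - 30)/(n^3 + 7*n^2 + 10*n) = (n - 6)/(n*(n + 2))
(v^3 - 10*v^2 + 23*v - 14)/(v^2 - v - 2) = (v^2 - 8*v + 7)/(v + 1)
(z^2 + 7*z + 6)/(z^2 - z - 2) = (z + 6)/(z - 2)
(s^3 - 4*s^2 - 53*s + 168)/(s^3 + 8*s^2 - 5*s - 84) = (s - 8)/(s + 4)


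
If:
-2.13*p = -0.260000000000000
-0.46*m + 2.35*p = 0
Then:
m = 0.62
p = 0.12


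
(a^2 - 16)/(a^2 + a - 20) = (a + 4)/(a + 5)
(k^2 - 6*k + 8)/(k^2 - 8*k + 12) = (k - 4)/(k - 6)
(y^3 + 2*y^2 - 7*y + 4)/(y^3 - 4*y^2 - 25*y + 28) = (y - 1)/(y - 7)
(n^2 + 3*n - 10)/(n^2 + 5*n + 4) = (n^2 + 3*n - 10)/(n^2 + 5*n + 4)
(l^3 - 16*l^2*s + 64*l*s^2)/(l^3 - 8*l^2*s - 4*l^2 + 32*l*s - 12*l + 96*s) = l*(l - 8*s)/(l^2 - 4*l - 12)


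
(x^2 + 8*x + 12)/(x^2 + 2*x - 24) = (x + 2)/(x - 4)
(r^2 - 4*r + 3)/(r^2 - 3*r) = (r - 1)/r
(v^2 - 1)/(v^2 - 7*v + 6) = (v + 1)/(v - 6)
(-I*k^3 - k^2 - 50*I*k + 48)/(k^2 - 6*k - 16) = (I*k^3 + k^2 + 50*I*k - 48)/(-k^2 + 6*k + 16)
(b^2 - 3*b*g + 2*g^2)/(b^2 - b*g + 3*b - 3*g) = (b - 2*g)/(b + 3)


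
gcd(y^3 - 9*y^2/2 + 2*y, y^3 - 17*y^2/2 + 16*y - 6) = y - 1/2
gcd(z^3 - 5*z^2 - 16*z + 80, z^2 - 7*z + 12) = z - 4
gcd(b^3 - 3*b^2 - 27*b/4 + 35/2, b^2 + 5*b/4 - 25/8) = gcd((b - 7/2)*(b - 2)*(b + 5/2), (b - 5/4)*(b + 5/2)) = b + 5/2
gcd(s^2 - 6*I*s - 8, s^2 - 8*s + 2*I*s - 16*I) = 1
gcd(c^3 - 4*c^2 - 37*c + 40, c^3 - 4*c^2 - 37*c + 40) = c^3 - 4*c^2 - 37*c + 40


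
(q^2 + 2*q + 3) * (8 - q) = -q^3 + 6*q^2 + 13*q + 24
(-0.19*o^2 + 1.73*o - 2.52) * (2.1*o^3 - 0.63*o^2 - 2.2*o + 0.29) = -0.399*o^5 + 3.7527*o^4 - 5.9639*o^3 - 2.2735*o^2 + 6.0457*o - 0.7308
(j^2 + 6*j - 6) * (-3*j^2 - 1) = -3*j^4 - 18*j^3 + 17*j^2 - 6*j + 6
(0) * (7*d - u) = 0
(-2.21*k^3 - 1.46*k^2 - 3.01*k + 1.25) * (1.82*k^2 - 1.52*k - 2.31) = -4.0222*k^5 + 0.702*k^4 + 1.8461*k^3 + 10.2228*k^2 + 5.0531*k - 2.8875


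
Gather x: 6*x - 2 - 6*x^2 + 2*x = -6*x^2 + 8*x - 2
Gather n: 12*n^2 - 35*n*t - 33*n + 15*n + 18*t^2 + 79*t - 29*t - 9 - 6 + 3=12*n^2 + n*(-35*t - 18) + 18*t^2 + 50*t - 12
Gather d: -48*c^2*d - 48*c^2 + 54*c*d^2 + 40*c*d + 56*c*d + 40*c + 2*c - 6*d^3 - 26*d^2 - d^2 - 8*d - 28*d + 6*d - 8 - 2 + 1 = -48*c^2 + 42*c - 6*d^3 + d^2*(54*c - 27) + d*(-48*c^2 + 96*c - 30) - 9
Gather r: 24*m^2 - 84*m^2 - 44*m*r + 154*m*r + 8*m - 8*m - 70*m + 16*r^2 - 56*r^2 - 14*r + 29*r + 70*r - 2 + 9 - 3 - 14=-60*m^2 - 70*m - 40*r^2 + r*(110*m + 85) - 10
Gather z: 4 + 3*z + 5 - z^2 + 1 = -z^2 + 3*z + 10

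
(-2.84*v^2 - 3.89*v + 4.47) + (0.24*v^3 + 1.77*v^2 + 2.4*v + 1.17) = 0.24*v^3 - 1.07*v^2 - 1.49*v + 5.64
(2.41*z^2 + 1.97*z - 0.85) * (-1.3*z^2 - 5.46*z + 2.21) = -3.133*z^4 - 15.7196*z^3 - 4.3251*z^2 + 8.9947*z - 1.8785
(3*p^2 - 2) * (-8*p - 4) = -24*p^3 - 12*p^2 + 16*p + 8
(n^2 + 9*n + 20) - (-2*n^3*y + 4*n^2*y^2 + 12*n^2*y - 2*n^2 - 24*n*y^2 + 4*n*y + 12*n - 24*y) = 2*n^3*y - 4*n^2*y^2 - 12*n^2*y + 3*n^2 + 24*n*y^2 - 4*n*y - 3*n + 24*y + 20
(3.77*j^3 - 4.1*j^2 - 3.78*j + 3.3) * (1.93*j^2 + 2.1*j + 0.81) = 7.2761*j^5 + 0.00400000000000134*j^4 - 12.8517*j^3 - 4.89*j^2 + 3.8682*j + 2.673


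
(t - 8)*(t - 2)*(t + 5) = t^3 - 5*t^2 - 34*t + 80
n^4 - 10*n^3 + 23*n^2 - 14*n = n*(n - 7)*(n - 2)*(n - 1)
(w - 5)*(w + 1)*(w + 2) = w^3 - 2*w^2 - 13*w - 10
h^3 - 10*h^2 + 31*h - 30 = (h - 5)*(h - 3)*(h - 2)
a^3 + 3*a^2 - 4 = (a - 1)*(a + 2)^2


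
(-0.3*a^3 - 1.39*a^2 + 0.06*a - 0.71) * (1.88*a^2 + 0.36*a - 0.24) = -0.564*a^5 - 2.7212*a^4 - 0.3156*a^3 - 0.9796*a^2 - 0.27*a + 0.1704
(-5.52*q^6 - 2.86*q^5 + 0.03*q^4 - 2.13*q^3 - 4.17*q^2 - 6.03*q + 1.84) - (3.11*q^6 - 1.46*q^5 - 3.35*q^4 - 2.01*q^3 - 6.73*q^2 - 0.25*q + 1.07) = -8.63*q^6 - 1.4*q^5 + 3.38*q^4 - 0.12*q^3 + 2.56*q^2 - 5.78*q + 0.77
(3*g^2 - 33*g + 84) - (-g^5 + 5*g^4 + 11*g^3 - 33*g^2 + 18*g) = g^5 - 5*g^4 - 11*g^3 + 36*g^2 - 51*g + 84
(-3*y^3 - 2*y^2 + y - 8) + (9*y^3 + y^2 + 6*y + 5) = 6*y^3 - y^2 + 7*y - 3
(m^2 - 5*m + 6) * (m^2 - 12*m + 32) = m^4 - 17*m^3 + 98*m^2 - 232*m + 192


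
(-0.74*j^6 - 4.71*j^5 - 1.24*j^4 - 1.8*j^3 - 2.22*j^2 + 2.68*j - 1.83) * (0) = 0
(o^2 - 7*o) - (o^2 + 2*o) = -9*o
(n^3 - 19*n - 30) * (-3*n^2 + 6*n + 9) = -3*n^5 + 6*n^4 + 66*n^3 - 24*n^2 - 351*n - 270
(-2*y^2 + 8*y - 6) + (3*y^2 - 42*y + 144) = y^2 - 34*y + 138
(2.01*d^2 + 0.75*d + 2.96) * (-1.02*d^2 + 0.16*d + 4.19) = -2.0502*d^4 - 0.4434*d^3 + 5.5227*d^2 + 3.6161*d + 12.4024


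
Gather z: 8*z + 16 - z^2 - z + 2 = -z^2 + 7*z + 18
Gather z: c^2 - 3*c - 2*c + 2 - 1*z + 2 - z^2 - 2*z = c^2 - 5*c - z^2 - 3*z + 4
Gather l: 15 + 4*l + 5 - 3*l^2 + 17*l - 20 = -3*l^2 + 21*l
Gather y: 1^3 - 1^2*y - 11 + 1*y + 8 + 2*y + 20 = 2*y + 18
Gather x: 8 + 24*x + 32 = 24*x + 40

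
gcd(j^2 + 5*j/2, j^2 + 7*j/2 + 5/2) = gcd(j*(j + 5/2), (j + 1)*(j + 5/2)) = j + 5/2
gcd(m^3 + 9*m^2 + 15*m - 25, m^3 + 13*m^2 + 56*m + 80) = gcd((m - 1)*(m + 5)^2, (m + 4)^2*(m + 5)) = m + 5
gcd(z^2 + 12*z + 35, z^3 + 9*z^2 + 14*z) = z + 7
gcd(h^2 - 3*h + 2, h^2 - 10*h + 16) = h - 2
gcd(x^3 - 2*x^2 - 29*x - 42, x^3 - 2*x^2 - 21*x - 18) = x + 3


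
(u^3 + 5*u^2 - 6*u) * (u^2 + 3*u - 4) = u^5 + 8*u^4 + 5*u^3 - 38*u^2 + 24*u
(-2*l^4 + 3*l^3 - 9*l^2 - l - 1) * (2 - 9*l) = 18*l^5 - 31*l^4 + 87*l^3 - 9*l^2 + 7*l - 2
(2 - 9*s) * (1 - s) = 9*s^2 - 11*s + 2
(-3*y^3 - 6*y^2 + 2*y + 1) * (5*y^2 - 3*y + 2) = -15*y^5 - 21*y^4 + 22*y^3 - 13*y^2 + y + 2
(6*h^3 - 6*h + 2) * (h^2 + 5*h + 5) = 6*h^5 + 30*h^4 + 24*h^3 - 28*h^2 - 20*h + 10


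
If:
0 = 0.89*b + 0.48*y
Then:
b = -0.539325842696629*y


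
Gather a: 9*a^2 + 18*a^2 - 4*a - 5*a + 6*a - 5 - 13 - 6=27*a^2 - 3*a - 24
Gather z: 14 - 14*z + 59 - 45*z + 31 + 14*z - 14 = 90 - 45*z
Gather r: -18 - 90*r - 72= -90*r - 90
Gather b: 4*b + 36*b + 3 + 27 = 40*b + 30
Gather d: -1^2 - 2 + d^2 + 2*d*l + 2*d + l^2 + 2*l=d^2 + d*(2*l + 2) + l^2 + 2*l - 3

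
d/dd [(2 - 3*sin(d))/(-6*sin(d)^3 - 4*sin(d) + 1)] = (-36*sin(d)^3 + 36*sin(d)^2 + 5)*cos(d)/(6*sin(d)^3 + 4*sin(d) - 1)^2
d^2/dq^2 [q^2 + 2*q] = 2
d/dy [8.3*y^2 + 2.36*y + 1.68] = 16.6*y + 2.36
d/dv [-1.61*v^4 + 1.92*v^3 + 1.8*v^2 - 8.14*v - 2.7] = -6.44*v^3 + 5.76*v^2 + 3.6*v - 8.14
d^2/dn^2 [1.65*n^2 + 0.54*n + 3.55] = 3.30000000000000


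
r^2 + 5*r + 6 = (r + 2)*(r + 3)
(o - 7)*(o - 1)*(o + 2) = o^3 - 6*o^2 - 9*o + 14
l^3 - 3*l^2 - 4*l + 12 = (l - 3)*(l - 2)*(l + 2)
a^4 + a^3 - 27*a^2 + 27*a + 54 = (a - 3)^2*(a + 1)*(a + 6)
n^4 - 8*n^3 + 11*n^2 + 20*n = n*(n - 5)*(n - 4)*(n + 1)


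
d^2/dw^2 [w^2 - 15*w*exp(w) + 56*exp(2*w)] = -15*w*exp(w) + 224*exp(2*w) - 30*exp(w) + 2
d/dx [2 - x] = -1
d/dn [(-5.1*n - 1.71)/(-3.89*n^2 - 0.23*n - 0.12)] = (-19.839*n^2 - 13.3038*n + 0.2187)/(15.1321*n^4 + 1.7894*n^3 + 0.9865*n^2 + 0.0552*n + 0.0144)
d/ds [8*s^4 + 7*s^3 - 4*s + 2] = 32*s^3 + 21*s^2 - 4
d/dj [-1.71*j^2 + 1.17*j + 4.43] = 1.17 - 3.42*j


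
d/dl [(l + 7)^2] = 2*l + 14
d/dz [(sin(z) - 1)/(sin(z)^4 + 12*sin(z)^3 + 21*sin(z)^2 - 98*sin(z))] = (-3*sin(z)^3 + sin(z)^2 + 8*sin(z) - 14)*cos(z)/((sin(z) - 2)^2*(sin(z) + 7)^3*sin(z)^2)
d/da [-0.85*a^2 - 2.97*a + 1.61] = -1.7*a - 2.97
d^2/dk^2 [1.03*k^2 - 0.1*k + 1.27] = 2.06000000000000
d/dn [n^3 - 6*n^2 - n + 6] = 3*n^2 - 12*n - 1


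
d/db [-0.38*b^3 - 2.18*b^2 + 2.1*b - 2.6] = -1.14*b^2 - 4.36*b + 2.1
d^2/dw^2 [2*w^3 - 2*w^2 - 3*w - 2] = 12*w - 4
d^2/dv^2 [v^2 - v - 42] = 2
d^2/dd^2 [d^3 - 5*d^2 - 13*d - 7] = 6*d - 10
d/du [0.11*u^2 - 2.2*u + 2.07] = 0.22*u - 2.2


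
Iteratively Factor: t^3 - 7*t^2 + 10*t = (t)*(t^2 - 7*t + 10) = t*(t - 5)*(t - 2)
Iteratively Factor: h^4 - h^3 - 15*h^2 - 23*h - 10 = (h + 2)*(h^3 - 3*h^2 - 9*h - 5) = (h + 1)*(h + 2)*(h^2 - 4*h - 5) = (h - 5)*(h + 1)*(h + 2)*(h + 1)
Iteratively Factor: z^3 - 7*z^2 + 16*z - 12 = (z - 3)*(z^2 - 4*z + 4) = (z - 3)*(z - 2)*(z - 2)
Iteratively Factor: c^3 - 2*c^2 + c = (c - 1)*(c^2 - c) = c*(c - 1)*(c - 1)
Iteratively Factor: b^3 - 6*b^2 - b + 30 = (b + 2)*(b^2 - 8*b + 15) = (b - 3)*(b + 2)*(b - 5)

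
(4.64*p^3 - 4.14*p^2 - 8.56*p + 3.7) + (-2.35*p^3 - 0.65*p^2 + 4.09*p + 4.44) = 2.29*p^3 - 4.79*p^2 - 4.47*p + 8.14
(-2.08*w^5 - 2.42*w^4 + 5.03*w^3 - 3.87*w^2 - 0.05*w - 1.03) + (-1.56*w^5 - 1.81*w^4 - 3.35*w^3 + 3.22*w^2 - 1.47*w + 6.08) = -3.64*w^5 - 4.23*w^4 + 1.68*w^3 - 0.65*w^2 - 1.52*w + 5.05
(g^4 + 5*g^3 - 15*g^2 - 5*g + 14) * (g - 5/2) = g^5 + 5*g^4/2 - 55*g^3/2 + 65*g^2/2 + 53*g/2 - 35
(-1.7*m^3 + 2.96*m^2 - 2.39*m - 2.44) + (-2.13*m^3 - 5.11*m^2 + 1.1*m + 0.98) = -3.83*m^3 - 2.15*m^2 - 1.29*m - 1.46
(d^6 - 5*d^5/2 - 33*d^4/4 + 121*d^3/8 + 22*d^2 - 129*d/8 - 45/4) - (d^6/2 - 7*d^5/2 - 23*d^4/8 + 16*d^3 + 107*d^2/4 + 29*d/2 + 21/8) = d^6/2 + d^5 - 43*d^4/8 - 7*d^3/8 - 19*d^2/4 - 245*d/8 - 111/8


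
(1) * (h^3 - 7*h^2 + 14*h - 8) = h^3 - 7*h^2 + 14*h - 8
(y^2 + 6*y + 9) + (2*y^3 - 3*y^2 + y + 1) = 2*y^3 - 2*y^2 + 7*y + 10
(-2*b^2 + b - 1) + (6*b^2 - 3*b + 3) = 4*b^2 - 2*b + 2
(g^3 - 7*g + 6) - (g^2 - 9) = g^3 - g^2 - 7*g + 15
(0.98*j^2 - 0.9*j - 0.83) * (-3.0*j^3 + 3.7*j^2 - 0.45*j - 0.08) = -2.94*j^5 + 6.326*j^4 - 1.281*j^3 - 2.7444*j^2 + 0.4455*j + 0.0664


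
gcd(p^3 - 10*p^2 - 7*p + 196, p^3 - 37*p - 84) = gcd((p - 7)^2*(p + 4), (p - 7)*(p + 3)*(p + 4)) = p^2 - 3*p - 28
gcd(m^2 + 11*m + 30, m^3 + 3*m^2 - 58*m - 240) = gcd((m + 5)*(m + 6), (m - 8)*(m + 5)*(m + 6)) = m^2 + 11*m + 30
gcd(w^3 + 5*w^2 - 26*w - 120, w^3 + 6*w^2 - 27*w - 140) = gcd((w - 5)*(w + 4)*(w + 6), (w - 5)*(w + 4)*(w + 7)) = w^2 - w - 20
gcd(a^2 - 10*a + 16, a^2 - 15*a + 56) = a - 8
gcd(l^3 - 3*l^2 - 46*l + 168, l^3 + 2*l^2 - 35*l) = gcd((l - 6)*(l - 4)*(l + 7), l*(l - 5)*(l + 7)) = l + 7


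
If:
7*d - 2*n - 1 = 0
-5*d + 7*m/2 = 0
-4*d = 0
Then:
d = 0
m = 0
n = -1/2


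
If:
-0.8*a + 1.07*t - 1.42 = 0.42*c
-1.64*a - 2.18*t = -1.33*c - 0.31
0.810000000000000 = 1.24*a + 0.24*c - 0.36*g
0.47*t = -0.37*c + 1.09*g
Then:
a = 0.47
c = 8.66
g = 5.13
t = 5.07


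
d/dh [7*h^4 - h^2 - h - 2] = 28*h^3 - 2*h - 1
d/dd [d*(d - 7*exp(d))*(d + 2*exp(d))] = -5*d^2*exp(d) + 3*d^2 - 28*d*exp(2*d) - 10*d*exp(d) - 14*exp(2*d)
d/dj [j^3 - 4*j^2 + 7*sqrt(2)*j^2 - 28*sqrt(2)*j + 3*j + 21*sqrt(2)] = 3*j^2 - 8*j + 14*sqrt(2)*j - 28*sqrt(2) + 3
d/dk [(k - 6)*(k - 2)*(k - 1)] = 3*k^2 - 18*k + 20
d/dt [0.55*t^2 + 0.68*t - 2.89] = 1.1*t + 0.68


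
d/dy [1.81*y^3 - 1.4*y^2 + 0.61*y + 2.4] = 5.43*y^2 - 2.8*y + 0.61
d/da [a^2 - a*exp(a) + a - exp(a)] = -a*exp(a) + 2*a - 2*exp(a) + 1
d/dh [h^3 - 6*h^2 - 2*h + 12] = 3*h^2 - 12*h - 2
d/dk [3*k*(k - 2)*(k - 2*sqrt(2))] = 9*k^2 - 12*sqrt(2)*k - 12*k + 12*sqrt(2)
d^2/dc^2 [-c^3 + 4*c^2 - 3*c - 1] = 8 - 6*c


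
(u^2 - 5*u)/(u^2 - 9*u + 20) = u/(u - 4)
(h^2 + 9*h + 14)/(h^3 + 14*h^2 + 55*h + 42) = (h + 2)/(h^2 + 7*h + 6)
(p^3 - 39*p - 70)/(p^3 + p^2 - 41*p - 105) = (p + 2)/(p + 3)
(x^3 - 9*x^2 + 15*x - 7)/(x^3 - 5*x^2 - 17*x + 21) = (x - 1)/(x + 3)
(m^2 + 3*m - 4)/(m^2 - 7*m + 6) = (m + 4)/(m - 6)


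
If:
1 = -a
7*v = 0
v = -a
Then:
No Solution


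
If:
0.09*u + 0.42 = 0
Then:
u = -4.67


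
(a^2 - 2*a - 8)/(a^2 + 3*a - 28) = (a + 2)/(a + 7)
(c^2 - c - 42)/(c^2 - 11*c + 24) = (c^2 - c - 42)/(c^2 - 11*c + 24)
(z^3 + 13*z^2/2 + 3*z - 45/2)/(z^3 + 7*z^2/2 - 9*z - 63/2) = (2*z^2 + 7*z - 15)/(2*z^2 + z - 21)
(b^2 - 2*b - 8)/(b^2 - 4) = (b - 4)/(b - 2)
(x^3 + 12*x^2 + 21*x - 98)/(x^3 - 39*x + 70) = (x + 7)/(x - 5)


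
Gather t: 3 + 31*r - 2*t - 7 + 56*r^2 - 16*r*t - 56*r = 56*r^2 - 25*r + t*(-16*r - 2) - 4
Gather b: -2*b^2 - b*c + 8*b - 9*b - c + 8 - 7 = -2*b^2 + b*(-c - 1) - c + 1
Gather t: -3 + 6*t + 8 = 6*t + 5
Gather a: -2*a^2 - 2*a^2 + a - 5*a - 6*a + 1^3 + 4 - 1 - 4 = -4*a^2 - 10*a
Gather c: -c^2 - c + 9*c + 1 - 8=-c^2 + 8*c - 7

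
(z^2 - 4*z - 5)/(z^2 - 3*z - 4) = (z - 5)/(z - 4)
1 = 1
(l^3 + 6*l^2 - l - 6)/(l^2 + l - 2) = (l^2 + 7*l + 6)/(l + 2)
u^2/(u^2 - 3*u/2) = 2*u/(2*u - 3)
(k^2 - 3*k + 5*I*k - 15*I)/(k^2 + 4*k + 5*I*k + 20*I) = (k - 3)/(k + 4)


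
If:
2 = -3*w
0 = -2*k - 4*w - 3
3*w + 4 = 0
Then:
No Solution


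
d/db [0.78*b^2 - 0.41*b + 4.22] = 1.56*b - 0.41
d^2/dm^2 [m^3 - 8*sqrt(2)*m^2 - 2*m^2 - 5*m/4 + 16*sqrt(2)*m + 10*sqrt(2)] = 6*m - 16*sqrt(2) - 4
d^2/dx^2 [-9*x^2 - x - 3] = -18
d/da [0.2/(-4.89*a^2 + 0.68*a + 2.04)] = (1.956*a - 0.136)/(-4.89*a^2 + 0.68*a + 2.04)^2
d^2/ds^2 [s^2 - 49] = 2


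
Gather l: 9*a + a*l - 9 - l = 9*a + l*(a - 1) - 9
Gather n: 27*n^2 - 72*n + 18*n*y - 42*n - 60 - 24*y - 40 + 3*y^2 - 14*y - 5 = 27*n^2 + n*(18*y - 114) + 3*y^2 - 38*y - 105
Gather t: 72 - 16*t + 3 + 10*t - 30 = 45 - 6*t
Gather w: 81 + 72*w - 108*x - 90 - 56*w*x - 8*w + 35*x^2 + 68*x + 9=w*(64 - 56*x) + 35*x^2 - 40*x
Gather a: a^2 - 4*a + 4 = a^2 - 4*a + 4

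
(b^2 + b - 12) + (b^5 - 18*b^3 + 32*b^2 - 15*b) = b^5 - 18*b^3 + 33*b^2 - 14*b - 12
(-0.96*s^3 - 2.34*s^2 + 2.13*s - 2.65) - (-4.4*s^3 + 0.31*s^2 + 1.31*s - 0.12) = 3.44*s^3 - 2.65*s^2 + 0.82*s - 2.53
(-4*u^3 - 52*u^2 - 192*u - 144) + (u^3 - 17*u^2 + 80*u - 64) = -3*u^3 - 69*u^2 - 112*u - 208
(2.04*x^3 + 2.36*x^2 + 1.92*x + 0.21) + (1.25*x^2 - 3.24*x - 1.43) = 2.04*x^3 + 3.61*x^2 - 1.32*x - 1.22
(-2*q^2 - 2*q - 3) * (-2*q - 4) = 4*q^3 + 12*q^2 + 14*q + 12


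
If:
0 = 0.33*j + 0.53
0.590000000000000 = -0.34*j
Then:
No Solution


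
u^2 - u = u*(u - 1)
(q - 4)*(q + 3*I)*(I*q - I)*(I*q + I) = -q^4 + 4*q^3 - 3*I*q^3 + q^2 + 12*I*q^2 - 4*q + 3*I*q - 12*I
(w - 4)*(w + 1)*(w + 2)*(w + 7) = w^4 + 6*w^3 - 17*w^2 - 78*w - 56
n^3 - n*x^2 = n*(n - x)*(n + x)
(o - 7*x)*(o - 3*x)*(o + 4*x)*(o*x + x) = o^4*x - 6*o^3*x^2 + o^3*x - 19*o^2*x^3 - 6*o^2*x^2 + 84*o*x^4 - 19*o*x^3 + 84*x^4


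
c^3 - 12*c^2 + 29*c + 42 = (c - 7)*(c - 6)*(c + 1)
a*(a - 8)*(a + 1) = a^3 - 7*a^2 - 8*a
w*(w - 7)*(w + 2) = w^3 - 5*w^2 - 14*w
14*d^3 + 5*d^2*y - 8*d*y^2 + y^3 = (-7*d + y)*(-2*d + y)*(d + y)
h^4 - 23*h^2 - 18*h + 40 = (h - 5)*(h - 1)*(h + 2)*(h + 4)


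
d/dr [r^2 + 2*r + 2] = 2*r + 2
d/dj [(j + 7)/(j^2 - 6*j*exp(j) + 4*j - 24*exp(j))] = (j^2 - 6*j*exp(j) + 4*j + 2*(j + 7)*(3*j*exp(j) - j + 15*exp(j) - 2) - 24*exp(j))/(j^2 - 6*j*exp(j) + 4*j - 24*exp(j))^2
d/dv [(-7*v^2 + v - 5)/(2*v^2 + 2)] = (-v^2 - 4*v + 1)/(2*(v^4 + 2*v^2 + 1))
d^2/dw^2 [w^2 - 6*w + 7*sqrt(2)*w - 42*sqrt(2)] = 2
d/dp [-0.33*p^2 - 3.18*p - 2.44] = -0.66*p - 3.18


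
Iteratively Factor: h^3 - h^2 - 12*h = (h + 3)*(h^2 - 4*h) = (h - 4)*(h + 3)*(h)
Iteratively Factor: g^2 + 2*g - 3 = (g - 1)*(g + 3)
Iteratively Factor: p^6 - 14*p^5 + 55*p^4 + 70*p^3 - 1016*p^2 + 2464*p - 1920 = (p - 2)*(p^5 - 12*p^4 + 31*p^3 + 132*p^2 - 752*p + 960) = (p - 4)*(p - 2)*(p^4 - 8*p^3 - p^2 + 128*p - 240) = (p - 5)*(p - 4)*(p - 2)*(p^3 - 3*p^2 - 16*p + 48) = (p - 5)*(p - 4)*(p - 2)*(p + 4)*(p^2 - 7*p + 12) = (p - 5)*(p - 4)*(p - 3)*(p - 2)*(p + 4)*(p - 4)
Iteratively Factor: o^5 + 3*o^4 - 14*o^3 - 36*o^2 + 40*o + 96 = (o + 2)*(o^4 + o^3 - 16*o^2 - 4*o + 48) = (o + 2)^2*(o^3 - o^2 - 14*o + 24) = (o - 2)*(o + 2)^2*(o^2 + o - 12) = (o - 2)*(o + 2)^2*(o + 4)*(o - 3)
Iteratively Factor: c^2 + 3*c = (c)*(c + 3)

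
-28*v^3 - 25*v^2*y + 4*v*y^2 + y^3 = (-4*v + y)*(v + y)*(7*v + y)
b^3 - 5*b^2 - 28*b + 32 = (b - 8)*(b - 1)*(b + 4)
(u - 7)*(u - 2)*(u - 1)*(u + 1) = u^4 - 9*u^3 + 13*u^2 + 9*u - 14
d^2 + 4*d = d*(d + 4)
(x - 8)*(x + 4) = x^2 - 4*x - 32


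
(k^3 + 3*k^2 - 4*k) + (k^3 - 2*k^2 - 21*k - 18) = 2*k^3 + k^2 - 25*k - 18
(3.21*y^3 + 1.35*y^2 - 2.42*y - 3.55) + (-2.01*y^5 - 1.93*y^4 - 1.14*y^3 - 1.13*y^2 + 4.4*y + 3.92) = -2.01*y^5 - 1.93*y^4 + 2.07*y^3 + 0.22*y^2 + 1.98*y + 0.37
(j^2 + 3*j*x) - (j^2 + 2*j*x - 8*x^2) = j*x + 8*x^2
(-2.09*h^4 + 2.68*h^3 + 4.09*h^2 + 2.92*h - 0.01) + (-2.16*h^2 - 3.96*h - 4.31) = -2.09*h^4 + 2.68*h^3 + 1.93*h^2 - 1.04*h - 4.32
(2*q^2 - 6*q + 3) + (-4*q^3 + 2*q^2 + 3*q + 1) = -4*q^3 + 4*q^2 - 3*q + 4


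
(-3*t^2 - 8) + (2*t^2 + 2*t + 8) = -t^2 + 2*t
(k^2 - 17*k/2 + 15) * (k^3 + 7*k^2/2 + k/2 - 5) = k^5 - 5*k^4 - 57*k^3/4 + 173*k^2/4 + 50*k - 75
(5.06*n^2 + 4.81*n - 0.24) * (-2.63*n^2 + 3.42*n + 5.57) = -13.3078*n^4 + 4.6549*n^3 + 45.2656*n^2 + 25.9709*n - 1.3368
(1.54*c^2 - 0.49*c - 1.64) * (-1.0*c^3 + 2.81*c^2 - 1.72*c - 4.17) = -1.54*c^5 + 4.8174*c^4 - 2.3857*c^3 - 10.1874*c^2 + 4.8641*c + 6.8388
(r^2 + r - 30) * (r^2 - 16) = r^4 + r^3 - 46*r^2 - 16*r + 480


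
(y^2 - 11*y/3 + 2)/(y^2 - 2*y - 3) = (y - 2/3)/(y + 1)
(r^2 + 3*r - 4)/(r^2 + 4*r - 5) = (r + 4)/(r + 5)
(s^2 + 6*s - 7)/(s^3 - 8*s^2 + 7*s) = (s + 7)/(s*(s - 7))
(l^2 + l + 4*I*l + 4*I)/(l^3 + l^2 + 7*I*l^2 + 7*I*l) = (l + 4*I)/(l*(l + 7*I))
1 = 1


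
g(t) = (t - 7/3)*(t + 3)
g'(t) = 2*t + 2/3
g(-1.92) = -4.59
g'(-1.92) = -3.17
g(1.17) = -4.85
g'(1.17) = 3.01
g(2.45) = 0.64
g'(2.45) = 5.57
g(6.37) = 37.82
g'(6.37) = 13.41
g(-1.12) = -6.49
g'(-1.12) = -1.57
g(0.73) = -5.98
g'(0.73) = 2.13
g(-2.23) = -3.51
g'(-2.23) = -3.79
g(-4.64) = 11.44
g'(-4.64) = -8.61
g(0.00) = -7.00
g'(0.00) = 0.67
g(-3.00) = 0.00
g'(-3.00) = -5.33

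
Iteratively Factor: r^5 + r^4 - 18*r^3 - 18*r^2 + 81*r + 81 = (r - 3)*(r^4 + 4*r^3 - 6*r^2 - 36*r - 27) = (r - 3)^2*(r^3 + 7*r^2 + 15*r + 9) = (r - 3)^2*(r + 3)*(r^2 + 4*r + 3) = (r - 3)^2*(r + 1)*(r + 3)*(r + 3)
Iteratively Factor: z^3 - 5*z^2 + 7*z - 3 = (z - 3)*(z^2 - 2*z + 1) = (z - 3)*(z - 1)*(z - 1)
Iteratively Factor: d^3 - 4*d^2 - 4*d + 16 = (d - 4)*(d^2 - 4) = (d - 4)*(d + 2)*(d - 2)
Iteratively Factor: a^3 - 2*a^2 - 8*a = (a - 4)*(a^2 + 2*a) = (a - 4)*(a + 2)*(a)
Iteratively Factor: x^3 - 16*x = (x)*(x^2 - 16) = x*(x + 4)*(x - 4)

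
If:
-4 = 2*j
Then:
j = -2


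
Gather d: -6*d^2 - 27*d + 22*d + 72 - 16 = -6*d^2 - 5*d + 56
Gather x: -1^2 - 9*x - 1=-9*x - 2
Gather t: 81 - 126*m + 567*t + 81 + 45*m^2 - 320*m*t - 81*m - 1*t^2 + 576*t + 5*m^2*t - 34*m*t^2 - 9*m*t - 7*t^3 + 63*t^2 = 45*m^2 - 207*m - 7*t^3 + t^2*(62 - 34*m) + t*(5*m^2 - 329*m + 1143) + 162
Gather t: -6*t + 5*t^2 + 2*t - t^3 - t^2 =-t^3 + 4*t^2 - 4*t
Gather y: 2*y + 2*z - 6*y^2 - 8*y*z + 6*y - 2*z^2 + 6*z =-6*y^2 + y*(8 - 8*z) - 2*z^2 + 8*z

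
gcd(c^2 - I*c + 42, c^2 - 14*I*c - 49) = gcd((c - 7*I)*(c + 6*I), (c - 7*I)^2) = c - 7*I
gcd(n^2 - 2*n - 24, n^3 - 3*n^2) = 1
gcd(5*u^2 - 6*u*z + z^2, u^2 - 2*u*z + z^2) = -u + z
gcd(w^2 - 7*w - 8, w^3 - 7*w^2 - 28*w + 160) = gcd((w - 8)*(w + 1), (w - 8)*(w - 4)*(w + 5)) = w - 8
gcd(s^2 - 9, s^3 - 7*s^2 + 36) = s - 3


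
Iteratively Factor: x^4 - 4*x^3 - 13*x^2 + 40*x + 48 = (x + 3)*(x^3 - 7*x^2 + 8*x + 16) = (x + 1)*(x + 3)*(x^2 - 8*x + 16) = (x - 4)*(x + 1)*(x + 3)*(x - 4)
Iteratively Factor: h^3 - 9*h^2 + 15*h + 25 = (h + 1)*(h^2 - 10*h + 25) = (h - 5)*(h + 1)*(h - 5)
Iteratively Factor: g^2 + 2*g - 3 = (g + 3)*(g - 1)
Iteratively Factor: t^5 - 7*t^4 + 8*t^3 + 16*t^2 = (t - 4)*(t^4 - 3*t^3 - 4*t^2) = t*(t - 4)*(t^3 - 3*t^2 - 4*t) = t^2*(t - 4)*(t^2 - 3*t - 4) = t^2*(t - 4)*(t + 1)*(t - 4)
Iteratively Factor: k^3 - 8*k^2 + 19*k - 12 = (k - 1)*(k^2 - 7*k + 12) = (k - 3)*(k - 1)*(k - 4)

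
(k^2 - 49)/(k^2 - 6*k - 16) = (49 - k^2)/(-k^2 + 6*k + 16)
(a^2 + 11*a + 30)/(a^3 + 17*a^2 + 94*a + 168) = (a + 5)/(a^2 + 11*a + 28)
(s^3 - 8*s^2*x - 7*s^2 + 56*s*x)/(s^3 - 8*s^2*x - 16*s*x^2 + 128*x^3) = s*(7 - s)/(-s^2 + 16*x^2)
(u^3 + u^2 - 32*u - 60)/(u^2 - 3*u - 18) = (u^2 + 7*u + 10)/(u + 3)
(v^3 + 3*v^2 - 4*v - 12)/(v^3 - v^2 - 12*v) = (v^2 - 4)/(v*(v - 4))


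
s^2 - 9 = (s - 3)*(s + 3)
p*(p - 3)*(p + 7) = p^3 + 4*p^2 - 21*p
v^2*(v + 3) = v^3 + 3*v^2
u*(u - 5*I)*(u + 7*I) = u^3 + 2*I*u^2 + 35*u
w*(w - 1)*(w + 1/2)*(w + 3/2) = w^4 + w^3 - 5*w^2/4 - 3*w/4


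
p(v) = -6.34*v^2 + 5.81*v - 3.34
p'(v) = 5.81 - 12.68*v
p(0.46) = -2.01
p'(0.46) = -0.02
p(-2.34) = -51.65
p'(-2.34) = 35.48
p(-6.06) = -271.38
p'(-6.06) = 82.65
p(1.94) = -15.93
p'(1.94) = -18.79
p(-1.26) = -20.73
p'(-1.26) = 21.79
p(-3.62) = -107.45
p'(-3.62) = 51.71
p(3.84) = -74.52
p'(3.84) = -42.88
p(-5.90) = -258.31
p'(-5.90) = 80.62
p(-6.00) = -266.44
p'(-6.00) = 81.89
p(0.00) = -3.34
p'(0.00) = 5.81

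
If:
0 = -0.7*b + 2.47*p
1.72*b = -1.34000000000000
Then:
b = -0.78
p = -0.22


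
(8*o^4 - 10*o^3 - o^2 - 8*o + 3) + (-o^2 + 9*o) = 8*o^4 - 10*o^3 - 2*o^2 + o + 3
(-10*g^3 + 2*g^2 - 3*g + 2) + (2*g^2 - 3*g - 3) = -10*g^3 + 4*g^2 - 6*g - 1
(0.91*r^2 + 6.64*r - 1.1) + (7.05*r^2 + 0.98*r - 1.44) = 7.96*r^2 + 7.62*r - 2.54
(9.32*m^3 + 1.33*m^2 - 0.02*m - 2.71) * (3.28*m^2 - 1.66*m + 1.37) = 30.5696*m^5 - 11.1088*m^4 + 10.495*m^3 - 7.0335*m^2 + 4.4712*m - 3.7127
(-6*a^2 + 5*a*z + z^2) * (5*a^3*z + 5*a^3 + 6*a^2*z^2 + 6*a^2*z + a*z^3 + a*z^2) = -30*a^5*z - 30*a^5 - 11*a^4*z^2 - 11*a^4*z + 29*a^3*z^3 + 29*a^3*z^2 + 11*a^2*z^4 + 11*a^2*z^3 + a*z^5 + a*z^4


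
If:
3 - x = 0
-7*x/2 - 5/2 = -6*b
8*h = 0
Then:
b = 13/6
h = 0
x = 3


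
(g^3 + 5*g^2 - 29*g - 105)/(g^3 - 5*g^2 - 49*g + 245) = (g + 3)/(g - 7)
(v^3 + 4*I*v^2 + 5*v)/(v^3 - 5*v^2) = (v^2 + 4*I*v + 5)/(v*(v - 5))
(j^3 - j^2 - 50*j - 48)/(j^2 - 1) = (j^2 - 2*j - 48)/(j - 1)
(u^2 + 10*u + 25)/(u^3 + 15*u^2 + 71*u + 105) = (u + 5)/(u^2 + 10*u + 21)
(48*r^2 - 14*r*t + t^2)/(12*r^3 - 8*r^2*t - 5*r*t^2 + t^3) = (8*r - t)/(2*r^2 - r*t - t^2)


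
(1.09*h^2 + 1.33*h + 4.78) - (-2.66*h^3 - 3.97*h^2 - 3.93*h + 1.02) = 2.66*h^3 + 5.06*h^2 + 5.26*h + 3.76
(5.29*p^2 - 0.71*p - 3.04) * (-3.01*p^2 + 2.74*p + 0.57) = -15.9229*p^4 + 16.6317*p^3 + 10.2203*p^2 - 8.7343*p - 1.7328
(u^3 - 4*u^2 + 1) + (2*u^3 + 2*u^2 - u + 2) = 3*u^3 - 2*u^2 - u + 3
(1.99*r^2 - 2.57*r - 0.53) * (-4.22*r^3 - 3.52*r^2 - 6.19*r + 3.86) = -8.3978*r^5 + 3.8406*r^4 - 1.0351*r^3 + 25.4553*r^2 - 6.6395*r - 2.0458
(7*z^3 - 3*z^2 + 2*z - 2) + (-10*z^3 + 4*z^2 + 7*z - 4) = -3*z^3 + z^2 + 9*z - 6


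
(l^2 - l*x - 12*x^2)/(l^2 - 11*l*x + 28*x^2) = (-l - 3*x)/(-l + 7*x)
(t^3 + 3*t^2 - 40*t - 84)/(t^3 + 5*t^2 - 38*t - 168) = (t + 2)/(t + 4)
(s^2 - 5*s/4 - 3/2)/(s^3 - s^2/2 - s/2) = (-4*s^2 + 5*s + 6)/(2*s*(-2*s^2 + s + 1))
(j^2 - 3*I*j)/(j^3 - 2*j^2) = (j - 3*I)/(j*(j - 2))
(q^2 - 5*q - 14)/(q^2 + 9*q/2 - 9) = 2*(q^2 - 5*q - 14)/(2*q^2 + 9*q - 18)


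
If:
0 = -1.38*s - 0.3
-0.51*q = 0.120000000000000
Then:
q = -0.24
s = -0.22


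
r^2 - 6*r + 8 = (r - 4)*(r - 2)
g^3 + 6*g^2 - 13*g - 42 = (g - 3)*(g + 2)*(g + 7)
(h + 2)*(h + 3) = h^2 + 5*h + 6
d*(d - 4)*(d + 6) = d^3 + 2*d^2 - 24*d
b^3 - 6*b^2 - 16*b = b*(b - 8)*(b + 2)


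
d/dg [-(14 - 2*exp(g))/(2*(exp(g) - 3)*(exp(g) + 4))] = (-exp(2*g) + 14*exp(g) - 5)*exp(g)/(exp(4*g) + 2*exp(3*g) - 23*exp(2*g) - 24*exp(g) + 144)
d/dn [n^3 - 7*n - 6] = 3*n^2 - 7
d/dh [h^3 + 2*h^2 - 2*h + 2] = 3*h^2 + 4*h - 2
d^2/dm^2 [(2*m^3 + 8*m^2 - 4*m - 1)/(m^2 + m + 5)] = 2*(-20*m^3 - 93*m^2 + 207*m + 224)/(m^6 + 3*m^5 + 18*m^4 + 31*m^3 + 90*m^2 + 75*m + 125)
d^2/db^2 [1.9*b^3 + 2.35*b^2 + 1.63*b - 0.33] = 11.4*b + 4.7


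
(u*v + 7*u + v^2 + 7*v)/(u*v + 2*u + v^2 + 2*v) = (v + 7)/(v + 2)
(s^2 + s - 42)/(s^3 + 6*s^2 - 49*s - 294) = (s - 6)/(s^2 - s - 42)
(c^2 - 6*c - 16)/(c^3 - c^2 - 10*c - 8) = (c - 8)/(c^2 - 3*c - 4)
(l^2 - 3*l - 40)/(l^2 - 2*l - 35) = (l - 8)/(l - 7)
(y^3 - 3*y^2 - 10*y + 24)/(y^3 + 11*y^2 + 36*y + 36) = (y^2 - 6*y + 8)/(y^2 + 8*y + 12)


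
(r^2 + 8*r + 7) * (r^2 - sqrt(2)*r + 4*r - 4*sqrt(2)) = r^4 - sqrt(2)*r^3 + 12*r^3 - 12*sqrt(2)*r^2 + 39*r^2 - 39*sqrt(2)*r + 28*r - 28*sqrt(2)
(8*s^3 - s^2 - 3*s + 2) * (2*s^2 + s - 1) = 16*s^5 + 6*s^4 - 15*s^3 + 2*s^2 + 5*s - 2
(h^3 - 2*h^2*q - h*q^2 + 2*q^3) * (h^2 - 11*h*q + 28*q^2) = h^5 - 13*h^4*q + 49*h^3*q^2 - 43*h^2*q^3 - 50*h*q^4 + 56*q^5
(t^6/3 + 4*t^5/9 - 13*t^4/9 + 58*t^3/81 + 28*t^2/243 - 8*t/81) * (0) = 0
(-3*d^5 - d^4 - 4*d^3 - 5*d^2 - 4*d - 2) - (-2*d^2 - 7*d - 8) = -3*d^5 - d^4 - 4*d^3 - 3*d^2 + 3*d + 6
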